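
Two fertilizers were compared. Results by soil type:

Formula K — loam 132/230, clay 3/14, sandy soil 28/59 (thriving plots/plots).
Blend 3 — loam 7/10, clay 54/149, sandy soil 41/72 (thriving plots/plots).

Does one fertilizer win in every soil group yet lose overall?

Yes

Loam: Formula K 132/230 = 57.4%, Blend 3 7/10 = 70.0% → Blend 3
Clay: Formula K 3/14 = 21.4%, Blend 3 54/149 = 36.2% → Blend 3
Sandy soil: Formula K 28/59 = 47.5%, Blend 3 41/72 = 56.9% → Blend 3
Overall: Formula K 163/303 = 53.8%, Blend 3 102/231 = 44.2% → Formula K
Blend 3 wins each soil group but Formula K wins overall — the comparison reverses. Blend 3's plots skew toward clay, which has a lower base rate.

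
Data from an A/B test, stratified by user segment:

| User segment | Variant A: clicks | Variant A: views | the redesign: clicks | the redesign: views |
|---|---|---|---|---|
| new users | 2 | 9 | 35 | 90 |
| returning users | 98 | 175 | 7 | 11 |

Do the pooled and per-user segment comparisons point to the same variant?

No

New users: Variant A 2/9 = 22.2%, the redesign 35/90 = 38.9% → the redesign
Returning users: Variant A 98/175 = 56.0%, the redesign 7/11 = 63.6% → the redesign
Overall: Variant A 100/184 = 54.3%, the redesign 42/101 = 41.6% → Variant A
The redesign wins each user group but Variant A wins overall — the comparison reverses. The redesign's views skew toward new users, which has a lower base rate.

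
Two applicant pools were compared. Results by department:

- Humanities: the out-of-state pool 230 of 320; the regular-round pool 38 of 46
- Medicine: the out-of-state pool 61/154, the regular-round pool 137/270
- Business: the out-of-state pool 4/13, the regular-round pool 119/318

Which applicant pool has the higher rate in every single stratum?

Humanities: the out-of-state pool 230/320 = 71.9%, the regular-round pool 38/46 = 82.6% → the regular-round pool
Medicine: the out-of-state pool 61/154 = 39.6%, the regular-round pool 137/270 = 50.7% → the regular-round pool
Business: the out-of-state pool 4/13 = 30.8%, the regular-round pool 119/318 = 37.4% → the regular-round pool
The regular-round pool has the higher rate in all 3 groups.

the regular-round pool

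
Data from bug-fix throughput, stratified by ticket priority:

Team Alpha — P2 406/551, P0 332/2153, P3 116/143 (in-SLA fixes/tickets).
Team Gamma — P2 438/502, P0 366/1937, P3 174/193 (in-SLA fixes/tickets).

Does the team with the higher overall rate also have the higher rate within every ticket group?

Yes

P2: Team Alpha 406/551 = 73.7%, Team Gamma 438/502 = 87.3% → Team Gamma
P0: Team Alpha 332/2153 = 15.4%, Team Gamma 366/1937 = 18.9% → Team Gamma
P3: Team Alpha 116/143 = 81.1%, Team Gamma 174/193 = 90.2% → Team Gamma
Overall: Team Alpha 854/2847 = 30.0%, Team Gamma 978/2632 = 37.2% → Team Gamma
Team Gamma wins overall and in every ticket group — no reversal.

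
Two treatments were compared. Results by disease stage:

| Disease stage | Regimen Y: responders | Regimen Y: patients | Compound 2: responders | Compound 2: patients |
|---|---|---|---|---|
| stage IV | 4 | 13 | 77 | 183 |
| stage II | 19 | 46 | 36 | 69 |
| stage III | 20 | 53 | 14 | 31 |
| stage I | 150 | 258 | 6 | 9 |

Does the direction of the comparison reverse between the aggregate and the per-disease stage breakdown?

Stage IV: Regimen Y 4/13 = 30.8%, Compound 2 77/183 = 42.1% → Compound 2
Stage II: Regimen Y 19/46 = 41.3%, Compound 2 36/69 = 52.2% → Compound 2
Stage III: Regimen Y 20/53 = 37.7%, Compound 2 14/31 = 45.2% → Compound 2
Stage I: Regimen Y 150/258 = 58.1%, Compound 2 6/9 = 66.7% → Compound 2
Overall: Regimen Y 193/370 = 52.2%, Compound 2 133/292 = 45.5% → Regimen Y
Compound 2 wins each disease group but Regimen Y wins overall — the comparison reverses. Compound 2's patients skew toward stage IV, which has a lower base rate.

Yes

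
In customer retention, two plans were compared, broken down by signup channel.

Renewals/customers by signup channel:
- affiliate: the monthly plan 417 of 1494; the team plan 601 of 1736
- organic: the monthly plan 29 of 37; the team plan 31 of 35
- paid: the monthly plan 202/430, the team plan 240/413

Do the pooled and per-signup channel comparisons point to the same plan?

Yes

Affiliate: the monthly plan 417/1494 = 27.9%, the team plan 601/1736 = 34.6% → the team plan
Organic: the monthly plan 29/37 = 78.4%, the team plan 31/35 = 88.6% → the team plan
Paid: the monthly plan 202/430 = 47.0%, the team plan 240/413 = 58.1% → the team plan
Overall: the monthly plan 648/1961 = 33.0%, the team plan 872/2184 = 39.9% → the team plan
The team plan wins overall and in every signup group — no reversal.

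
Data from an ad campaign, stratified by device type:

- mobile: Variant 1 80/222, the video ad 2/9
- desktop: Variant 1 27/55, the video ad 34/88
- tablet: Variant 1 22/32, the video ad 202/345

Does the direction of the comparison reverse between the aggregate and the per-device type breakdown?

Yes

Mobile: Variant 1 80/222 = 36.0%, the video ad 2/9 = 22.2% → Variant 1
Desktop: Variant 1 27/55 = 49.1%, the video ad 34/88 = 38.6% → Variant 1
Tablet: Variant 1 22/32 = 68.8%, the video ad 202/345 = 58.6% → Variant 1
Overall: Variant 1 129/309 = 41.7%, the video ad 238/442 = 53.8% → the video ad
Variant 1 wins each device group but the video ad wins overall — the comparison reverses. Variant 1's impressions skew toward mobile, which has a lower base rate.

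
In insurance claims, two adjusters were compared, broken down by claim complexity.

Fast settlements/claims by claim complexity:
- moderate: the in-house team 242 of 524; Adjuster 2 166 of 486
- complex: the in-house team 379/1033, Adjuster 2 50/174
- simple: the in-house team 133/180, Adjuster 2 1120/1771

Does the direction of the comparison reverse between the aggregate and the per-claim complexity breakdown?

Moderate: the in-house team 242/524 = 46.2%, Adjuster 2 166/486 = 34.2% → the in-house team
Complex: the in-house team 379/1033 = 36.7%, Adjuster 2 50/174 = 28.7% → the in-house team
Simple: the in-house team 133/180 = 73.9%, Adjuster 2 1120/1771 = 63.2% → the in-house team
Overall: the in-house team 754/1737 = 43.4%, Adjuster 2 1336/2431 = 55.0% → Adjuster 2
The in-house team wins each claim group but Adjuster 2 wins overall — the comparison reverses. The in-house team's claims skew toward complex, which has a lower base rate.

Yes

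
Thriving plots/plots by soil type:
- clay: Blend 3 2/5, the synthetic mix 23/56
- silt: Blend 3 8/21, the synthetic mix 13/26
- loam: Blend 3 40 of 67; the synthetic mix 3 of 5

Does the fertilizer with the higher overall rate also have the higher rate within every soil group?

Clay: Blend 3 2/5 = 40.0%, the synthetic mix 23/56 = 41.1% → the synthetic mix
Silt: Blend 3 8/21 = 38.1%, the synthetic mix 13/26 = 50.0% → the synthetic mix
Loam: Blend 3 40/67 = 59.7%, the synthetic mix 3/5 = 60.0% → the synthetic mix
Overall: Blend 3 50/93 = 53.8%, the synthetic mix 39/87 = 44.8% → Blend 3
The synthetic mix wins each soil group but Blend 3 wins overall — the comparison reverses. The synthetic mix's plots skew toward clay, which has a lower base rate.

No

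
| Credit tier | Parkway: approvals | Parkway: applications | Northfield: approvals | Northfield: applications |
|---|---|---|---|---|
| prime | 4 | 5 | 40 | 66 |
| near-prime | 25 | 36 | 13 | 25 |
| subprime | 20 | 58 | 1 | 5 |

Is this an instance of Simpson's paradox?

Prime: Parkway 4/5 = 80.0%, Northfield 40/66 = 60.6% → Parkway
Near-prime: Parkway 25/36 = 69.4%, Northfield 13/25 = 52.0% → Parkway
Subprime: Parkway 20/58 = 34.5%, Northfield 1/5 = 20.0% → Parkway
Overall: Parkway 49/99 = 49.5%, Northfield 54/96 = 56.2% → Northfield
Parkway wins each credit group but Northfield wins overall — the comparison reverses. Parkway's applications skew toward subprime, which has a lower base rate.

Yes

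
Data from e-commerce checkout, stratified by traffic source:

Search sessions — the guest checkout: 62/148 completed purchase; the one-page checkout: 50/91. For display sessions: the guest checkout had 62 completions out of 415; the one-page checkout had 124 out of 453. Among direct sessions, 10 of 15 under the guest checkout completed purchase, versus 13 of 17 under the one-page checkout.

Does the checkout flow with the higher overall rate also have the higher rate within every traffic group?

Yes

Search: the guest checkout 62/148 = 41.9%, the one-page checkout 50/91 = 54.9% → the one-page checkout
Display: the guest checkout 62/415 = 14.9%, the one-page checkout 124/453 = 27.4% → the one-page checkout
Direct: the guest checkout 10/15 = 66.7%, the one-page checkout 13/17 = 76.5% → the one-page checkout
Overall: the guest checkout 134/578 = 23.2%, the one-page checkout 187/561 = 33.3% → the one-page checkout
The one-page checkout wins overall and in every traffic group — no reversal.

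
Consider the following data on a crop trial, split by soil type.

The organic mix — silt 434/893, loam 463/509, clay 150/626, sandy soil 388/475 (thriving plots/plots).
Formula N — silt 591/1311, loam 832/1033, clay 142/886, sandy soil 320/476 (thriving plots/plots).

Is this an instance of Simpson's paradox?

Silt: the organic mix 434/893 = 48.6%, Formula N 591/1311 = 45.1% → the organic mix
Loam: the organic mix 463/509 = 91.0%, Formula N 832/1033 = 80.5% → the organic mix
Clay: the organic mix 150/626 = 24.0%, Formula N 142/886 = 16.0% → the organic mix
Sandy soil: the organic mix 388/475 = 81.7%, Formula N 320/476 = 67.2% → the organic mix
Overall: the organic mix 1435/2503 = 57.3%, Formula N 1885/3706 = 50.9% → the organic mix
The organic mix wins overall and in every soil group — no reversal.

No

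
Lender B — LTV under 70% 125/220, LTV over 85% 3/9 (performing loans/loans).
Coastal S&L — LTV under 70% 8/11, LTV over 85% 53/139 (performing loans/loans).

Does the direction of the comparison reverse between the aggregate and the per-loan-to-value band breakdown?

Yes

LTV under 70%: Lender B 125/220 = 56.8%, Coastal S&L 8/11 = 72.7% → Coastal S&L
LTV over 85%: Lender B 3/9 = 33.3%, Coastal S&L 53/139 = 38.1% → Coastal S&L
Overall: Lender B 128/229 = 55.9%, Coastal S&L 61/150 = 40.7% → Lender B
Coastal S&L wins each loan-to-value group but Lender B wins overall — the comparison reverses. Coastal S&L's loans skew toward LTV over 85%, which has a lower base rate.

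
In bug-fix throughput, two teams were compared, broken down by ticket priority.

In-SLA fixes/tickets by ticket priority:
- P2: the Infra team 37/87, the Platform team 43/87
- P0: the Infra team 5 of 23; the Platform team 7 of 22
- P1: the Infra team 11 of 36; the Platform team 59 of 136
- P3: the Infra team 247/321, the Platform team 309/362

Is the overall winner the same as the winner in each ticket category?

P2: the Infra team 37/87 = 42.5%, the Platform team 43/87 = 49.4% → the Platform team
P0: the Infra team 5/23 = 21.7%, the Platform team 7/22 = 31.8% → the Platform team
P1: the Infra team 11/36 = 30.6%, the Platform team 59/136 = 43.4% → the Platform team
P3: the Infra team 247/321 = 76.9%, the Platform team 309/362 = 85.4% → the Platform team
Overall: the Infra team 300/467 = 64.2%, the Platform team 418/607 = 68.9% → the Platform team
The Platform team wins overall and in every ticket group — no reversal.

Yes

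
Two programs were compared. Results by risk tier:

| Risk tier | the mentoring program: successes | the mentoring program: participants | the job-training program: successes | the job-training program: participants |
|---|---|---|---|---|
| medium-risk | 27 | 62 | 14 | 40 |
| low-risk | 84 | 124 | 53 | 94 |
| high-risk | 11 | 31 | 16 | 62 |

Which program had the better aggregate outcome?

the mentoring program

Medium-risk: the mentoring program 27/62 = 43.5%, the job-training program 14/40 = 35.0% → the mentoring program
Low-risk: the mentoring program 84/124 = 67.7%, the job-training program 53/94 = 56.4% → the mentoring program
High-risk: the mentoring program 11/31 = 35.5%, the job-training program 16/62 = 25.8% → the mentoring program
Overall: the mentoring program 122/217 = 56.2%, the job-training program 83/196 = 42.3% → the mentoring program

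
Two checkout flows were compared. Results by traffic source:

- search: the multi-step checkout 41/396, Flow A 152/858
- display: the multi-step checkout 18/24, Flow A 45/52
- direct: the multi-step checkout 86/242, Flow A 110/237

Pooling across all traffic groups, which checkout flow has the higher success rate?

Search: the multi-step checkout 41/396 = 10.4%, Flow A 152/858 = 17.7% → Flow A
Display: the multi-step checkout 18/24 = 75.0%, Flow A 45/52 = 86.5% → Flow A
Direct: the multi-step checkout 86/242 = 35.5%, Flow A 110/237 = 46.4% → Flow A
Overall: the multi-step checkout 145/662 = 21.9%, Flow A 307/1147 = 26.8% → Flow A

Flow A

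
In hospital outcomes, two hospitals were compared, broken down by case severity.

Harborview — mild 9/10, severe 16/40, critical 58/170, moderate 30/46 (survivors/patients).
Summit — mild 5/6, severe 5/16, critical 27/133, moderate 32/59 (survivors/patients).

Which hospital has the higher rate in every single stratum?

Mild: Harborview 9/10 = 90.0%, Summit 5/6 = 83.3% → Harborview
Severe: Harborview 16/40 = 40.0%, Summit 5/16 = 31.2% → Harborview
Critical: Harborview 58/170 = 34.1%, Summit 27/133 = 20.3% → Harborview
Moderate: Harborview 30/46 = 65.2%, Summit 32/59 = 54.2% → Harborview
Harborview has the higher rate in all 4 groups.

Harborview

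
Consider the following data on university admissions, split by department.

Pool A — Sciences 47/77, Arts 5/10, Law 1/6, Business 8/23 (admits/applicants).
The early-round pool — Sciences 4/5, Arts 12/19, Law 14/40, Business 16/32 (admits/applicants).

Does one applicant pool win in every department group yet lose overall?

Yes

Sciences: Pool A 47/77 = 61.0%, the early-round pool 4/5 = 80.0% → the early-round pool
Arts: Pool A 5/10 = 50.0%, the early-round pool 12/19 = 63.2% → the early-round pool
Law: Pool A 1/6 = 16.7%, the early-round pool 14/40 = 35.0% → the early-round pool
Business: Pool A 8/23 = 34.8%, the early-round pool 16/32 = 50.0% → the early-round pool
Overall: Pool A 61/116 = 52.6%, the early-round pool 46/96 = 47.9% → Pool A
The early-round pool wins each department group but Pool A wins overall — the comparison reverses. The early-round pool's applicants skew toward Law, which has a lower base rate.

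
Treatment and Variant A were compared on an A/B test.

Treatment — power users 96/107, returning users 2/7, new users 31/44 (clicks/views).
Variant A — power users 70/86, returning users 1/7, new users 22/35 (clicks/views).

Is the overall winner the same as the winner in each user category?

Yes

Power users: Treatment 96/107 = 89.7%, Variant A 70/86 = 81.4% → Treatment
Returning users: Treatment 2/7 = 28.6%, Variant A 1/7 = 14.3% → Treatment
New users: Treatment 31/44 = 70.5%, Variant A 22/35 = 62.9% → Treatment
Overall: Treatment 129/158 = 81.6%, Variant A 93/128 = 72.7% → Treatment
Treatment wins overall and in every user group — no reversal.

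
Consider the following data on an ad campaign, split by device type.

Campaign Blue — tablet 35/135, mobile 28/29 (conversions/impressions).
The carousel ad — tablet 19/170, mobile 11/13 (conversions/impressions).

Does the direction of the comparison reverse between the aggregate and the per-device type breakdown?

No

Tablet: Campaign Blue 35/135 = 25.9%, the carousel ad 19/170 = 11.2% → Campaign Blue
Mobile: Campaign Blue 28/29 = 96.6%, the carousel ad 11/13 = 84.6% → Campaign Blue
Overall: Campaign Blue 63/164 = 38.4%, the carousel ad 30/183 = 16.4% → Campaign Blue
Campaign Blue wins overall and in every device group — no reversal.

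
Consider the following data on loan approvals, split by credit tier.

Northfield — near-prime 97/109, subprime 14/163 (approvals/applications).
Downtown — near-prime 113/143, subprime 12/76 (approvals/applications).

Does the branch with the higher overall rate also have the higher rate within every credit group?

Near-prime: Northfield 97/109 = 89.0%, Downtown 113/143 = 79.0% → Northfield
Subprime: Northfield 14/163 = 8.6%, Downtown 12/76 = 15.8% → Downtown
Overall: Northfield 111/272 = 40.8%, Downtown 125/219 = 57.1% → Downtown
Neither sweeps: Northfield wins 1 of 2 groups, Downtown wins 1. Downtown wins overall but not every group — no Simpson reversal.

No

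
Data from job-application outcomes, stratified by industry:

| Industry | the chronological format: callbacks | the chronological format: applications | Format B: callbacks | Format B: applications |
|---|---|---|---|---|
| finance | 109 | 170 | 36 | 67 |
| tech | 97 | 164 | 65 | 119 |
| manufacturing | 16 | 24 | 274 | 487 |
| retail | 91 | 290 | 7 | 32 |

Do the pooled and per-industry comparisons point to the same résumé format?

No

Finance: the chronological format 109/170 = 64.1%, Format B 36/67 = 53.7% → the chronological format
Tech: the chronological format 97/164 = 59.1%, Format B 65/119 = 54.6% → the chronological format
Manufacturing: the chronological format 16/24 = 66.7%, Format B 274/487 = 56.3% → the chronological format
Retail: the chronological format 91/290 = 31.4%, Format B 7/32 = 21.9% → the chronological format
Overall: the chronological format 313/648 = 48.3%, Format B 382/705 = 54.2% → Format B
The chronological format wins each industry group but Format B wins overall — the comparison reverses. The chronological format's applications skew toward retail, which has a lower base rate.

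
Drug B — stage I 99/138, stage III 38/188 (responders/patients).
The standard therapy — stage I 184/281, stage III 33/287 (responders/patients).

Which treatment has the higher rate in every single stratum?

Stage I: Drug B 99/138 = 71.7%, the standard therapy 184/281 = 65.5% → Drug B
Stage III: Drug B 38/188 = 20.2%, the standard therapy 33/287 = 11.5% → Drug B
Drug B has the higher rate in both groups.

Drug B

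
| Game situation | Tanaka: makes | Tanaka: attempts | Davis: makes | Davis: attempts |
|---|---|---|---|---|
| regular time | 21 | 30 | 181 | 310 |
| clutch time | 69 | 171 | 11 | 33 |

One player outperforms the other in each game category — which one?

Regular time: Tanaka 21/30 = 70.0%, Davis 181/310 = 58.4% → Tanaka
Clutch time: Tanaka 69/171 = 40.4%, Davis 11/33 = 33.3% → Tanaka
Tanaka has the higher rate in both groups.

Tanaka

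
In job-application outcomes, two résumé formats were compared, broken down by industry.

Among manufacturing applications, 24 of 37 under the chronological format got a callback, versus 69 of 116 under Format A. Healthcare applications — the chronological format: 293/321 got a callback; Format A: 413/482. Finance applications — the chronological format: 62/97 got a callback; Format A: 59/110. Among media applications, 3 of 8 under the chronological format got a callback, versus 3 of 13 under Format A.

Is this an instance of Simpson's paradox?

No

Manufacturing: the chronological format 24/37 = 64.9%, Format A 69/116 = 59.5% → the chronological format
Healthcare: the chronological format 293/321 = 91.3%, Format A 413/482 = 85.7% → the chronological format
Finance: the chronological format 62/97 = 63.9%, Format A 59/110 = 53.6% → the chronological format
Media: the chronological format 3/8 = 37.5%, Format A 3/13 = 23.1% → the chronological format
Overall: the chronological format 382/463 = 82.5%, Format A 544/721 = 75.5% → the chronological format
The chronological format wins overall and in every industry group — no reversal.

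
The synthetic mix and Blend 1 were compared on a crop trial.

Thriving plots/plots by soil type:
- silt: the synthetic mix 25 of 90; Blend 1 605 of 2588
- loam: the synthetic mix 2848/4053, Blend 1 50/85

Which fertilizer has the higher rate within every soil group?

the synthetic mix

Silt: the synthetic mix 25/90 = 27.8%, Blend 1 605/2588 = 23.4% → the synthetic mix
Loam: the synthetic mix 2848/4053 = 70.3%, Blend 1 50/85 = 58.8% → the synthetic mix
The synthetic mix has the higher rate in both groups.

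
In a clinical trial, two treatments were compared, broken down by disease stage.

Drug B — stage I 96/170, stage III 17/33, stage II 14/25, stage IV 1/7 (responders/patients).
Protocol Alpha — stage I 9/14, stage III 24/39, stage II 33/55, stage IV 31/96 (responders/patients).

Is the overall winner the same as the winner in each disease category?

Stage I: Drug B 96/170 = 56.5%, Protocol Alpha 9/14 = 64.3% → Protocol Alpha
Stage III: Drug B 17/33 = 51.5%, Protocol Alpha 24/39 = 61.5% → Protocol Alpha
Stage II: Drug B 14/25 = 56.0%, Protocol Alpha 33/55 = 60.0% → Protocol Alpha
Stage IV: Drug B 1/7 = 14.3%, Protocol Alpha 31/96 = 32.3% → Protocol Alpha
Overall: Drug B 128/235 = 54.5%, Protocol Alpha 97/204 = 47.5% → Drug B
Protocol Alpha wins each disease group but Drug B wins overall — the comparison reverses. Protocol Alpha's patients skew toward stage IV, which has a lower base rate.

No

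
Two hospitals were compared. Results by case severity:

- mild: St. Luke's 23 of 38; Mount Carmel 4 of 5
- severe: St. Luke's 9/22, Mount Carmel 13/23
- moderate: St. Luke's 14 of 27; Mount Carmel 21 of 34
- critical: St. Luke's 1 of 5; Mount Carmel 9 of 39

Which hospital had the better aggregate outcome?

Mild: St. Luke's 23/38 = 60.5%, Mount Carmel 4/5 = 80.0% → Mount Carmel
Severe: St. Luke's 9/22 = 40.9%, Mount Carmel 13/23 = 56.5% → Mount Carmel
Moderate: St. Luke's 14/27 = 51.9%, Mount Carmel 21/34 = 61.8% → Mount Carmel
Critical: St. Luke's 1/5 = 20.0%, Mount Carmel 9/39 = 23.1% → Mount Carmel
Overall: St. Luke's 47/92 = 51.1%, Mount Carmel 47/101 = 46.5% → St. Luke's
(Mount Carmel wins every case group but St. Luke's wins overall — Mount Carmel's patients skew toward the low-rate critical group.)

St. Luke's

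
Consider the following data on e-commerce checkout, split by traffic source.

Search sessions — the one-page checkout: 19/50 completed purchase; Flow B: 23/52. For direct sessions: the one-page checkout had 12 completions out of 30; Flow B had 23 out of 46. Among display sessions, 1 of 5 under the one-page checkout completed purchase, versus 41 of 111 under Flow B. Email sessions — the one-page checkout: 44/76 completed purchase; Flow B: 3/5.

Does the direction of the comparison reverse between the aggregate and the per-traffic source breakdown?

Yes

Search: the one-page checkout 19/50 = 38.0%, Flow B 23/52 = 44.2% → Flow B
Direct: the one-page checkout 12/30 = 40.0%, Flow B 23/46 = 50.0% → Flow B
Display: the one-page checkout 1/5 = 20.0%, Flow B 41/111 = 36.9% → Flow B
Email: the one-page checkout 44/76 = 57.9%, Flow B 3/5 = 60.0% → Flow B
Overall: the one-page checkout 76/161 = 47.2%, Flow B 90/214 = 42.1% → the one-page checkout
Flow B wins each traffic group but the one-page checkout wins overall — the comparison reverses. Flow B's sessions skew toward display, which has a lower base rate.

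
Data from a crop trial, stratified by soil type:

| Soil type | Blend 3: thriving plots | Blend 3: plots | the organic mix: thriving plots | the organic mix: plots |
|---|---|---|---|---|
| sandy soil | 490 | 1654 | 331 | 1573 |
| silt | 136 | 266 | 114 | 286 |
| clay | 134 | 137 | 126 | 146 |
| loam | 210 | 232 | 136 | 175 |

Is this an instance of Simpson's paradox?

No

Sandy soil: Blend 3 490/1654 = 29.6%, the organic mix 331/1573 = 21.0% → Blend 3
Silt: Blend 3 136/266 = 51.1%, the organic mix 114/286 = 39.9% → Blend 3
Clay: Blend 3 134/137 = 97.8%, the organic mix 126/146 = 86.3% → Blend 3
Loam: Blend 3 210/232 = 90.5%, the organic mix 136/175 = 77.7% → Blend 3
Overall: Blend 3 970/2289 = 42.4%, the organic mix 707/2180 = 32.4% → Blend 3
Blend 3 wins overall and in every soil group — no reversal.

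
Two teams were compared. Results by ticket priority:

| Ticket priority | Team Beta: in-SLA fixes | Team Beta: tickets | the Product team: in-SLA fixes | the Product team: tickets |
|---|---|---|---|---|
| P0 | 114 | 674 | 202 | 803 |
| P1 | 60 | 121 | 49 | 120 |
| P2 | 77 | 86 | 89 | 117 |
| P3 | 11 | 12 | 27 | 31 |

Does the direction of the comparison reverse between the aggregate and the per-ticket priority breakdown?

P0: Team Beta 114/674 = 16.9%, the Product team 202/803 = 25.2% → the Product team
P1: Team Beta 60/121 = 49.6%, the Product team 49/120 = 40.8% → Team Beta
P2: Team Beta 77/86 = 89.5%, the Product team 89/117 = 76.1% → Team Beta
P3: Team Beta 11/12 = 91.7%, the Product team 27/31 = 87.1% → Team Beta
Overall: Team Beta 262/893 = 29.3%, the Product team 367/1071 = 34.3% → the Product team
Neither sweeps: Team Beta wins 3 of 4 groups, the Product team wins 1. The Product team wins overall but not every group — no Simpson reversal.

No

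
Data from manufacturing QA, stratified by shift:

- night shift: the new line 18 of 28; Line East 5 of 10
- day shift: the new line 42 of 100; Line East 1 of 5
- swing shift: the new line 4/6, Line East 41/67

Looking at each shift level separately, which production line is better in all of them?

Night shift: the new line 18/28 = 64.3%, Line East 5/10 = 50.0% → the new line
Day shift: the new line 42/100 = 42.0%, Line East 1/5 = 20.0% → the new line
Swing shift: the new line 4/6 = 66.7%, Line East 41/67 = 61.2% → the new line
The new line has the higher rate in all 3 groups.

the new line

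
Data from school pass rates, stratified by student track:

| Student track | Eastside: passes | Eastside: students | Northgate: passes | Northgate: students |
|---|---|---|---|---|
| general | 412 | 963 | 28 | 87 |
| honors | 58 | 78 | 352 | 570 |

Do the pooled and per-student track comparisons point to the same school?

No

General: Eastside 412/963 = 42.8%, Northgate 28/87 = 32.2% → Eastside
Honors: Eastside 58/78 = 74.4%, Northgate 352/570 = 61.8% → Eastside
Overall: Eastside 470/1041 = 45.1%, Northgate 380/657 = 57.8% → Northgate
Eastside wins each student group but Northgate wins overall — the comparison reverses. Eastside's students skew toward general, which has a lower base rate.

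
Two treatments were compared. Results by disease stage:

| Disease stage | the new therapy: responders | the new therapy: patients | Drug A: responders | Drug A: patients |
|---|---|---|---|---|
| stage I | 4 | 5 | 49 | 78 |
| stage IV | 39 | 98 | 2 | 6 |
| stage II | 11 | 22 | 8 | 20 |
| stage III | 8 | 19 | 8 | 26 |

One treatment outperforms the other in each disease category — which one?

Stage I: the new therapy 4/5 = 80.0%, Drug A 49/78 = 62.8% → the new therapy
Stage IV: the new therapy 39/98 = 39.8%, Drug A 2/6 = 33.3% → the new therapy
Stage II: the new therapy 11/22 = 50.0%, Drug A 8/20 = 40.0% → the new therapy
Stage III: the new therapy 8/19 = 42.1%, Drug A 8/26 = 30.8% → the new therapy
The new therapy has the higher rate in all 4 groups.

the new therapy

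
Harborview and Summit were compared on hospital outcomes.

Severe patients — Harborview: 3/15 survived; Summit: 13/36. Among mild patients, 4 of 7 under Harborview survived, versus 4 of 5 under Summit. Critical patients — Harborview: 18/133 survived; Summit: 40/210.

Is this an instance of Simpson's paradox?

No

Severe: Harborview 3/15 = 20.0%, Summit 13/36 = 36.1% → Summit
Mild: Harborview 4/7 = 57.1%, Summit 4/5 = 80.0% → Summit
Critical: Harborview 18/133 = 13.5%, Summit 40/210 = 19.0% → Summit
Overall: Harborview 25/155 = 16.1%, Summit 57/251 = 22.7% → Summit
Summit wins overall and in every case group — no reversal.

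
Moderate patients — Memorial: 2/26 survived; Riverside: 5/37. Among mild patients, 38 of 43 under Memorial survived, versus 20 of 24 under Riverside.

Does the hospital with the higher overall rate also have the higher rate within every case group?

No

Moderate: Memorial 2/26 = 7.7%, Riverside 5/37 = 13.5% → Riverside
Mild: Memorial 38/43 = 88.4%, Riverside 20/24 = 83.3% → Memorial
Overall: Memorial 40/69 = 58.0%, Riverside 25/61 = 41.0% → Memorial
Neither sweeps: Memorial wins 1 of 2 groups, Riverside wins 1. Memorial wins overall but not every group — no Simpson reversal.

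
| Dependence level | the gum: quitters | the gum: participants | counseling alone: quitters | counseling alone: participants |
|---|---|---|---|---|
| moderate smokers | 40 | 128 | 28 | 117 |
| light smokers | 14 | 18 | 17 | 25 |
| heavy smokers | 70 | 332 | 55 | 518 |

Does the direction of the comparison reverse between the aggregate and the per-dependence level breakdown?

No

Moderate smokers: the gum 40/128 = 31.2%, counseling alone 28/117 = 23.9% → the gum
Light smokers: the gum 14/18 = 77.8%, counseling alone 17/25 = 68.0% → the gum
Heavy smokers: the gum 70/332 = 21.1%, counseling alone 55/518 = 10.6% → the gum
Overall: the gum 124/478 = 25.9%, counseling alone 100/660 = 15.2% → the gum
The gum wins overall and in every dependence group — no reversal.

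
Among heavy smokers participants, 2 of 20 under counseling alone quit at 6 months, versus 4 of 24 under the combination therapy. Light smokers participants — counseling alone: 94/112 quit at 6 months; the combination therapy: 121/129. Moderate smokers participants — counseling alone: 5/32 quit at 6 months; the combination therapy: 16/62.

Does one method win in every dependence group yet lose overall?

Heavy smokers: counseling alone 2/20 = 10.0%, the combination therapy 4/24 = 16.7% → the combination therapy
Light smokers: counseling alone 94/112 = 83.9%, the combination therapy 121/129 = 93.8% → the combination therapy
Moderate smokers: counseling alone 5/32 = 15.6%, the combination therapy 16/62 = 25.8% → the combination therapy
Overall: counseling alone 101/164 = 61.6%, the combination therapy 141/215 = 65.6% → the combination therapy
The combination therapy wins overall and in every dependence group — no reversal.

No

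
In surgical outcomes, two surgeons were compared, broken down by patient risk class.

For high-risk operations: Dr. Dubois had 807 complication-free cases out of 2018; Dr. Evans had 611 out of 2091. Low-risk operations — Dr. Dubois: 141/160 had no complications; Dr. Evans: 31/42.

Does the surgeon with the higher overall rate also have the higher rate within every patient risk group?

High-risk: Dr. Dubois 807/2018 = 40.0%, Dr. Evans 611/2091 = 29.2% → Dr. Dubois
Low-risk: Dr. Dubois 141/160 = 88.1%, Dr. Evans 31/42 = 73.8% → Dr. Dubois
Overall: Dr. Dubois 948/2178 = 43.5%, Dr. Evans 642/2133 = 30.1% → Dr. Dubois
Dr. Dubois wins overall and in every patient risk group — no reversal.

Yes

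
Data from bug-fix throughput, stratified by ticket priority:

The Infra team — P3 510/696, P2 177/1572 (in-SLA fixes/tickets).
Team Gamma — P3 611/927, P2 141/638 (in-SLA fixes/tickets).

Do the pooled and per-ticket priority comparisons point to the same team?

P3: the Infra team 510/696 = 73.3%, Team Gamma 611/927 = 65.9% → the Infra team
P2: the Infra team 177/1572 = 11.3%, Team Gamma 141/638 = 22.1% → Team Gamma
Overall: the Infra team 687/2268 = 30.3%, Team Gamma 752/1565 = 48.1% → Team Gamma
Neither sweeps: the Infra team wins 1 of 2 groups, Team Gamma wins 1. Team Gamma wins overall but not every group — no Simpson reversal.

No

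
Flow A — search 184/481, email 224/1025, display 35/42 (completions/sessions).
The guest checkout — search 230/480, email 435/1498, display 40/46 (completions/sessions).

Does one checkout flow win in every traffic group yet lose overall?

No

Search: Flow A 184/481 = 38.3%, the guest checkout 230/480 = 47.9% → the guest checkout
Email: Flow A 224/1025 = 21.9%, the guest checkout 435/1498 = 29.0% → the guest checkout
Display: Flow A 35/42 = 83.3%, the guest checkout 40/46 = 87.0% → the guest checkout
Overall: Flow A 443/1548 = 28.6%, the guest checkout 705/2024 = 34.8% → the guest checkout
The guest checkout wins overall and in every traffic group — no reversal.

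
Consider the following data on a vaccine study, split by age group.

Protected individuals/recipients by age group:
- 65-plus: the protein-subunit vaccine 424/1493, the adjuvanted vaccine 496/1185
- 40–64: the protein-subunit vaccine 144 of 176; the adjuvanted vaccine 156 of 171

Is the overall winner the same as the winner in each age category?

Yes

65-plus: the protein-subunit vaccine 424/1493 = 28.4%, the adjuvanted vaccine 496/1185 = 41.9% → the adjuvanted vaccine
40–64: the protein-subunit vaccine 144/176 = 81.8%, the adjuvanted vaccine 156/171 = 91.2% → the adjuvanted vaccine
Overall: the protein-subunit vaccine 568/1669 = 34.0%, the adjuvanted vaccine 652/1356 = 48.1% → the adjuvanted vaccine
The adjuvanted vaccine wins overall and in every age group — no reversal.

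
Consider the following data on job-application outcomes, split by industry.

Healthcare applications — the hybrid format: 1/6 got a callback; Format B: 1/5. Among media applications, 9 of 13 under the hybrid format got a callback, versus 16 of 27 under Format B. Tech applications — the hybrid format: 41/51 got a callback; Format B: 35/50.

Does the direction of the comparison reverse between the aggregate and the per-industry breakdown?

No

Healthcare: the hybrid format 1/6 = 16.7%, Format B 1/5 = 20.0% → Format B
Media: the hybrid format 9/13 = 69.2%, Format B 16/27 = 59.3% → the hybrid format
Tech: the hybrid format 41/51 = 80.4%, Format B 35/50 = 70.0% → the hybrid format
Overall: the hybrid format 51/70 = 72.9%, Format B 52/82 = 63.4% → the hybrid format
Neither sweeps: the hybrid format wins 2 of 3 groups, Format B wins 1. The hybrid format wins overall but not every group — no Simpson reversal.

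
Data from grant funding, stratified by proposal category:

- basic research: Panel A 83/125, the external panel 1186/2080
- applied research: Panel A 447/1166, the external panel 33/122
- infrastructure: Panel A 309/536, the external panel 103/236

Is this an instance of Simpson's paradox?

Yes

Basic research: Panel A 83/125 = 66.4%, the external panel 1186/2080 = 57.0% → Panel A
Applied research: Panel A 447/1166 = 38.3%, the external panel 33/122 = 27.0% → Panel A
Infrastructure: Panel A 309/536 = 57.6%, the external panel 103/236 = 43.6% → Panel A
Overall: Panel A 839/1827 = 45.9%, the external panel 1322/2438 = 54.2% → the external panel
Panel A wins each proposal group but the external panel wins overall — the comparison reverses. Panel A's proposals skew toward applied research, which has a lower base rate.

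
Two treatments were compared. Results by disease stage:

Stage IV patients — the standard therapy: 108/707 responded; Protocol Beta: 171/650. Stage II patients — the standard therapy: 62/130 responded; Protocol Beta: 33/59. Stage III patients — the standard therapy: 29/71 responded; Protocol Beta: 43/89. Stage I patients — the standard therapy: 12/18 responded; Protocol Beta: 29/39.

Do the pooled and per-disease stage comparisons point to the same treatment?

Yes

Stage IV: the standard therapy 108/707 = 15.3%, Protocol Beta 171/650 = 26.3% → Protocol Beta
Stage II: the standard therapy 62/130 = 47.7%, Protocol Beta 33/59 = 55.9% → Protocol Beta
Stage III: the standard therapy 29/71 = 40.8%, Protocol Beta 43/89 = 48.3% → Protocol Beta
Stage I: the standard therapy 12/18 = 66.7%, Protocol Beta 29/39 = 74.4% → Protocol Beta
Overall: the standard therapy 211/926 = 22.8%, Protocol Beta 276/837 = 33.0% → Protocol Beta
Protocol Beta wins overall and in every disease group — no reversal.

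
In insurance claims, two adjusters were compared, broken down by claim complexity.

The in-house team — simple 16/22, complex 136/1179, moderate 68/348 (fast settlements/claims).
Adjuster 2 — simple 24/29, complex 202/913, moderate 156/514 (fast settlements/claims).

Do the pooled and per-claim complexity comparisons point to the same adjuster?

Simple: the in-house team 16/22 = 72.7%, Adjuster 2 24/29 = 82.8% → Adjuster 2
Complex: the in-house team 136/1179 = 11.5%, Adjuster 2 202/913 = 22.1% → Adjuster 2
Moderate: the in-house team 68/348 = 19.5%, Adjuster 2 156/514 = 30.4% → Adjuster 2
Overall: the in-house team 220/1549 = 14.2%, Adjuster 2 382/1456 = 26.2% → Adjuster 2
Adjuster 2 wins overall and in every claim group — no reversal.

Yes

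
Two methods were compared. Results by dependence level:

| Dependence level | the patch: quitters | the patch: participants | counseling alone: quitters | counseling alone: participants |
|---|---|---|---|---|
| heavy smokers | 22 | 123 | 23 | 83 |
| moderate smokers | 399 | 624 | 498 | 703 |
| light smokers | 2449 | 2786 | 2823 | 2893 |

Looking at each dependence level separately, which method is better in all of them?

counseling alone

Heavy smokers: the patch 22/123 = 17.9%, counseling alone 23/83 = 27.7% → counseling alone
Moderate smokers: the patch 399/624 = 63.9%, counseling alone 498/703 = 70.8% → counseling alone
Light smokers: the patch 2449/2786 = 87.9%, counseling alone 2823/2893 = 97.6% → counseling alone
Counseling alone has the higher rate in all 3 groups.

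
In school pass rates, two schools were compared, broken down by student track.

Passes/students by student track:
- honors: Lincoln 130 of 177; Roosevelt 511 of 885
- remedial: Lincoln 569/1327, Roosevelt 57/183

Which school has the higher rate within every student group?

Lincoln

Honors: Lincoln 130/177 = 73.4%, Roosevelt 511/885 = 57.7% → Lincoln
Remedial: Lincoln 569/1327 = 42.9%, Roosevelt 57/183 = 31.1% → Lincoln
Lincoln has the higher rate in both groups.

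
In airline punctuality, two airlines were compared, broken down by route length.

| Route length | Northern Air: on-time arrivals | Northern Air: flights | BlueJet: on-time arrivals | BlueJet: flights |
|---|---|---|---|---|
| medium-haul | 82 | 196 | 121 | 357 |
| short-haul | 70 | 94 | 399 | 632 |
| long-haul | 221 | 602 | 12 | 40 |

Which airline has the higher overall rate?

Medium-haul: Northern Air 82/196 = 41.8%, BlueJet 121/357 = 33.9% → Northern Air
Short-haul: Northern Air 70/94 = 74.5%, BlueJet 399/632 = 63.1% → Northern Air
Long-haul: Northern Air 221/602 = 36.7%, BlueJet 12/40 = 30.0% → Northern Air
Overall: Northern Air 373/892 = 41.8%, BlueJet 532/1029 = 51.7% → BlueJet
(Northern Air wins every route group but BlueJet wins overall — Northern Air's flights skew toward the low-rate long-haul group.)

BlueJet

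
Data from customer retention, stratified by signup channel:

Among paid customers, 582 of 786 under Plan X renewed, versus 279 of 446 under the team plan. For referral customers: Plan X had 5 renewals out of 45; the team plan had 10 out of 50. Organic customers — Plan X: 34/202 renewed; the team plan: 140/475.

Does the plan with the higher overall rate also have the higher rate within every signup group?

Paid: Plan X 582/786 = 74.0%, the team plan 279/446 = 62.6% → Plan X
Referral: Plan X 5/45 = 11.1%, the team plan 10/50 = 20.0% → the team plan
Organic: Plan X 34/202 = 16.8%, the team plan 140/475 = 29.5% → the team plan
Overall: Plan X 621/1033 = 60.1%, the team plan 429/971 = 44.2% → Plan X
Neither sweeps: Plan X wins 1 of 3 groups, the team plan wins 2. Plan X wins overall but not every group — no Simpson reversal.

No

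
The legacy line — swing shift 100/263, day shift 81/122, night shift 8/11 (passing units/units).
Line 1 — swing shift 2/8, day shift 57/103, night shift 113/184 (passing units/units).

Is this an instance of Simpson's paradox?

Swing shift: the legacy line 100/263 = 38.0%, Line 1 2/8 = 25.0% → the legacy line
Day shift: the legacy line 81/122 = 66.4%, Line 1 57/103 = 55.3% → the legacy line
Night shift: the legacy line 8/11 = 72.7%, Line 1 113/184 = 61.4% → the legacy line
Overall: the legacy line 189/396 = 47.7%, Line 1 172/295 = 58.3% → Line 1
The legacy line wins each shift group but Line 1 wins overall — the comparison reverses. The legacy line's units skew toward swing shift, which has a lower base rate.

Yes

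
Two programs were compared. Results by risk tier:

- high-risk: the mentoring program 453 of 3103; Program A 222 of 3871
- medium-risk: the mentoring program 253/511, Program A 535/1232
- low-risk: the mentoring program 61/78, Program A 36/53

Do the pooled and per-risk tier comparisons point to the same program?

High-risk: the mentoring program 453/3103 = 14.6%, Program A 222/3871 = 5.7% → the mentoring program
Medium-risk: the mentoring program 253/511 = 49.5%, Program A 535/1232 = 43.4% → the mentoring program
Low-risk: the mentoring program 61/78 = 78.2%, Program A 36/53 = 67.9% → the mentoring program
Overall: the mentoring program 767/3692 = 20.8%, Program A 793/5156 = 15.4% → the mentoring program
The mentoring program wins overall and in every risk group — no reversal.

Yes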